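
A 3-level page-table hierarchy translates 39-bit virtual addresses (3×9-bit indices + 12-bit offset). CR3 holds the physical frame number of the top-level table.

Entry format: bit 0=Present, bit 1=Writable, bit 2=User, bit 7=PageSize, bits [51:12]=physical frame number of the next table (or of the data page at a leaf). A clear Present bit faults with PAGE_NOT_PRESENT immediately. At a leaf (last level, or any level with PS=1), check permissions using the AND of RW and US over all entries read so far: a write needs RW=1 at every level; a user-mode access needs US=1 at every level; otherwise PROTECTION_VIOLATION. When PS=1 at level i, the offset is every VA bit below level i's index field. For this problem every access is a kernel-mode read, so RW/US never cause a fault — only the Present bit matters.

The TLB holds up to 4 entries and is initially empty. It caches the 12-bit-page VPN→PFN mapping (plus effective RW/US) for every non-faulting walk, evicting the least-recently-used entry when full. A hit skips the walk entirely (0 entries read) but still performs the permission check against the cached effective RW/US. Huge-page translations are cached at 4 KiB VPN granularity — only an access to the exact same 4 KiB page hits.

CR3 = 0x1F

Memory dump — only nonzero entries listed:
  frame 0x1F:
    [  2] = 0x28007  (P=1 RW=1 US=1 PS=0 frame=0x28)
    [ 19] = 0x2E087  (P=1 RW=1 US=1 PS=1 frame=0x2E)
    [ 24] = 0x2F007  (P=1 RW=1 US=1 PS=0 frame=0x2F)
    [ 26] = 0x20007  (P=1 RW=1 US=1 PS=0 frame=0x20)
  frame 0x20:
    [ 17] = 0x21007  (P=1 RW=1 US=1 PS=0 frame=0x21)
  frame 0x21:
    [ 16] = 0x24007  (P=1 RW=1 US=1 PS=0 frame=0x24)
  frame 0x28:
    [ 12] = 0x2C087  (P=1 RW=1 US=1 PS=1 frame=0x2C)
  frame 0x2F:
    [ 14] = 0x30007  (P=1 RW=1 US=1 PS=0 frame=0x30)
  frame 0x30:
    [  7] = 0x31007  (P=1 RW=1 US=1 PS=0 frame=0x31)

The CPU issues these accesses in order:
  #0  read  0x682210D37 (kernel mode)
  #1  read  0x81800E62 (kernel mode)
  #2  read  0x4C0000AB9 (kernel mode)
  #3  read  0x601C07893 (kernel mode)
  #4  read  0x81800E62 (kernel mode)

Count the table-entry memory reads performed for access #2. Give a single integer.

Per-access translation:
#0 VA=0x682210D37 (r,kernel):
  lvl0: tbl 0x1F, slot 26 ⇒ 0x20007 (P1/RW1/US1/PS0)
  lvl1: tbl 0x20, slot 17 ⇒ 0x21007 (P1/RW1/US1/PS0)
  lvl2: tbl 0x21, slot 16 ⇒ 0x24007 (P1/RW1/US1/PS0)
  → PA=0x24D37  (3 entries read)
#1 VA=0x81800E62 (r,kernel):
  lvl0: tbl 0x1F, slot 2 ⇒ 0x28007 (P1/RW1/US1/PS0)
  lvl1: tbl 0x28, slot 12 ⇒ 0x2C087 (P1/RW1/US1/PS1)
  → PA=0x2CE62 (huge @L1)  (2 entries read)
#2 VA=0x4C0000AB9 (r,kernel):
  lvl0: tbl 0x1F, slot 19 ⇒ 0x2E087 (P1/RW1/US1/PS1)
  → PA=0x2EAB9 (huge @L0)  (1 entries read)
#3 VA=0x601C07893 (r,kernel):
  lvl0: tbl 0x1F, slot 24 ⇒ 0x2F007 (P1/RW1/US1/PS0)
  lvl1: tbl 0x2F, slot 14 ⇒ 0x30007 (P1/RW1/US1/PS0)
  lvl2: tbl 0x30, slot 7 ⇒ 0x31007 (P1/RW1/US1/PS0)
  → PA=0x31893  (3 entries read)
#4 VA=0x81800E62 (r,kernel):
  TLB hit vpn=0x81800 → PA=0x2CE62

Entries read for #2: 1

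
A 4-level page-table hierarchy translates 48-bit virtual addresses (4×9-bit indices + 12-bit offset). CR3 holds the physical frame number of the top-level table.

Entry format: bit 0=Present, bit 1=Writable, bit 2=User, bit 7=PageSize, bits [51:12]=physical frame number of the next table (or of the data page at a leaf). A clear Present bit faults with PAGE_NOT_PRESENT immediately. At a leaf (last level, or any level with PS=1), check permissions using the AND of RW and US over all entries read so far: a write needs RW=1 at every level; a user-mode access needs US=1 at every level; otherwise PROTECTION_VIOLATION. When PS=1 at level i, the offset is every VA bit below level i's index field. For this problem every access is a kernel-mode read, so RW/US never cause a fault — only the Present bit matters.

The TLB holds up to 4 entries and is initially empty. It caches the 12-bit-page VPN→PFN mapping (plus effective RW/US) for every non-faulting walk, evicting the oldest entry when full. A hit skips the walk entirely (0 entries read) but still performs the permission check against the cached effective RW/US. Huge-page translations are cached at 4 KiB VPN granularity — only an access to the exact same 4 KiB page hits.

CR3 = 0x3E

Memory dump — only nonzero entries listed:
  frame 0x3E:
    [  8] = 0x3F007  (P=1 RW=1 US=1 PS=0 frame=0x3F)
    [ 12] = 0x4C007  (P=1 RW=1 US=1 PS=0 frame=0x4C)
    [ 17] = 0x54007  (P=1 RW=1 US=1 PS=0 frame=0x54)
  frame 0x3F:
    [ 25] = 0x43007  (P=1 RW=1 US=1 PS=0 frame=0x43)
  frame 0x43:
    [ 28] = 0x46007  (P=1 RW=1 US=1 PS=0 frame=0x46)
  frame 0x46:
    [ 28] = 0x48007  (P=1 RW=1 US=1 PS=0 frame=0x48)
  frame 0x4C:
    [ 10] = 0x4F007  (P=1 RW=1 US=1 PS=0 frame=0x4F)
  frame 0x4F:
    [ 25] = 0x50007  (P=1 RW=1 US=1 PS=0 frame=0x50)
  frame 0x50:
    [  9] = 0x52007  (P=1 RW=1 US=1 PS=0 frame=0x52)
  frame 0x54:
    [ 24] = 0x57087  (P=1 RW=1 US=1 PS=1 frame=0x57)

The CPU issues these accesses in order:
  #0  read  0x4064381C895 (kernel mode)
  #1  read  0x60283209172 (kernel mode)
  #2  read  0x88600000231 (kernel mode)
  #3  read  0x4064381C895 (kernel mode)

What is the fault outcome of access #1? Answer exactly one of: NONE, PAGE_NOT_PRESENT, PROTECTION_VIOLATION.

Walk each access:
#0 VA=0x4064381C895 (r,kernel):
  lvl0: tbl 0x3E, slot 8 ⇒ 0x3F007 (P1/RW1/US1/PS0)
  lvl1: tbl 0x3F, slot 25 ⇒ 0x43007 (P1/RW1/US1/PS0)
  lvl2: tbl 0x43, slot 28 ⇒ 0x46007 (P1/RW1/US1/PS0)
  lvl3: tbl 0x46, slot 28 ⇒ 0x48007 (P1/RW1/US1/PS0)
  → PA=0x48895  (4 entries read)
#1 VA=0x60283209172 (r,kernel):
  lvl0: tbl 0x3E, slot 12 ⇒ 0x4C007 (P1/RW1/US1/PS0)
  lvl1: tbl 0x4C, slot 10 ⇒ 0x4F007 (P1/RW1/US1/PS0)
  lvl2: tbl 0x4F, slot 25 ⇒ 0x50007 (P1/RW1/US1/PS0)
  lvl3: tbl 0x50, slot 9 ⇒ 0x52007 (P1/RW1/US1/PS0)
  → PA=0x52172  (4 entries read)
#2 VA=0x88600000231 (r,kernel):
  lvl0: tbl 0x3E, slot 17 ⇒ 0x54007 (P1/RW1/US1/PS0)
  lvl1: tbl 0x54, slot 24 ⇒ 0x57087 (P1/RW1/US1/PS1)
  → PA=0x57231 (huge @L1)  (2 entries read)
#3 VA=0x4064381C895 (r,kernel):
  TLB hit vpn=0x4064381C → PA=0x48895

Access #1 fault: NONE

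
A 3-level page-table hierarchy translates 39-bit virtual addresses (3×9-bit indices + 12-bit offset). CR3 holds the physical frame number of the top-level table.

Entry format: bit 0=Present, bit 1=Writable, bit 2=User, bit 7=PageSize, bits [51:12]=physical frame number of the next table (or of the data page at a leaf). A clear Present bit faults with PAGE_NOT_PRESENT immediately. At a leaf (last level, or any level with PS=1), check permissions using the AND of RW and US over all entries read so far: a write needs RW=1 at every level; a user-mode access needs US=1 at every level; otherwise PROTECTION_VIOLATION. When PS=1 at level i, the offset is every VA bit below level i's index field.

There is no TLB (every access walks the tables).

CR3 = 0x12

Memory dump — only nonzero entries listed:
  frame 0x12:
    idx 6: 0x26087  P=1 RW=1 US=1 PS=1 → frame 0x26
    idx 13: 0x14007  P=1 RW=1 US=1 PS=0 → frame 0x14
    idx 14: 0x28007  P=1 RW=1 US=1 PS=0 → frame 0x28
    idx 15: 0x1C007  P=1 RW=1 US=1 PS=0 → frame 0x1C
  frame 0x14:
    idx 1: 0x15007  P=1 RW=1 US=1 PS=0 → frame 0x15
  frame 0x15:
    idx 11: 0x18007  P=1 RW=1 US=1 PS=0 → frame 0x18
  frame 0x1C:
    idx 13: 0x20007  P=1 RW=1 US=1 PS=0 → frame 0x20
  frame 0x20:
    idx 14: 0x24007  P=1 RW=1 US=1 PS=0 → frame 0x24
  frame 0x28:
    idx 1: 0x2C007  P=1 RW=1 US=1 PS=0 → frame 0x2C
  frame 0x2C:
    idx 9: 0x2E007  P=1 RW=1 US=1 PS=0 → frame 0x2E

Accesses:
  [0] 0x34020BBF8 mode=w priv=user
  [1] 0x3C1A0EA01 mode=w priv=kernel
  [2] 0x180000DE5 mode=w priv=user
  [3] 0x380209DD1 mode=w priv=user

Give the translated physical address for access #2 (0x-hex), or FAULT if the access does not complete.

Walk each access:
#0 VA=0x34020BBF8 (w,user):
  [0] read 0x12 idx=13: raw=0x14007 flags P=1 W=1 U=1 S=0
  [1] read 0x14 idx=1: raw=0x15007 flags P=1 W=1 U=1 S=0
  [2] read 0x15 idx=11: raw=0x18007 flags P=1 W=1 U=1 S=0
  ⇒ phys 0x18BF8  [3 reads]
#1 VA=0x3C1A0EA01 (w,kernel):
  [0] read 0x12 idx=15: raw=0x1C007 flags P=1 W=1 U=1 S=0
  [1] read 0x1C idx=13: raw=0x20007 flags P=1 W=1 U=1 S=0
  [2] read 0x20 idx=14: raw=0x24007 flags P=1 W=1 U=1 S=0
  ⇒ phys 0x24A01  [3 reads]
#2 VA=0x180000DE5 (w,user):
  [0] read 0x12 idx=6: raw=0x26087 flags P=1 W=1 U=1 S=1
  ⇒ phys 0x26DE5 (huge @L0)  [1 reads]
#3 VA=0x380209DD1 (w,user):
  [0] read 0x12 idx=14: raw=0x28007 flags P=1 W=1 U=1 S=0
  [1] read 0x28 idx=1: raw=0x2C007 flags P=1 W=1 U=1 S=0
  [2] read 0x2C idx=9: raw=0x2E007 flags P=1 W=1 U=1 S=0
  ⇒ phys 0x2EDD1  [3 reads]

Access #2 PA: 0x26DE5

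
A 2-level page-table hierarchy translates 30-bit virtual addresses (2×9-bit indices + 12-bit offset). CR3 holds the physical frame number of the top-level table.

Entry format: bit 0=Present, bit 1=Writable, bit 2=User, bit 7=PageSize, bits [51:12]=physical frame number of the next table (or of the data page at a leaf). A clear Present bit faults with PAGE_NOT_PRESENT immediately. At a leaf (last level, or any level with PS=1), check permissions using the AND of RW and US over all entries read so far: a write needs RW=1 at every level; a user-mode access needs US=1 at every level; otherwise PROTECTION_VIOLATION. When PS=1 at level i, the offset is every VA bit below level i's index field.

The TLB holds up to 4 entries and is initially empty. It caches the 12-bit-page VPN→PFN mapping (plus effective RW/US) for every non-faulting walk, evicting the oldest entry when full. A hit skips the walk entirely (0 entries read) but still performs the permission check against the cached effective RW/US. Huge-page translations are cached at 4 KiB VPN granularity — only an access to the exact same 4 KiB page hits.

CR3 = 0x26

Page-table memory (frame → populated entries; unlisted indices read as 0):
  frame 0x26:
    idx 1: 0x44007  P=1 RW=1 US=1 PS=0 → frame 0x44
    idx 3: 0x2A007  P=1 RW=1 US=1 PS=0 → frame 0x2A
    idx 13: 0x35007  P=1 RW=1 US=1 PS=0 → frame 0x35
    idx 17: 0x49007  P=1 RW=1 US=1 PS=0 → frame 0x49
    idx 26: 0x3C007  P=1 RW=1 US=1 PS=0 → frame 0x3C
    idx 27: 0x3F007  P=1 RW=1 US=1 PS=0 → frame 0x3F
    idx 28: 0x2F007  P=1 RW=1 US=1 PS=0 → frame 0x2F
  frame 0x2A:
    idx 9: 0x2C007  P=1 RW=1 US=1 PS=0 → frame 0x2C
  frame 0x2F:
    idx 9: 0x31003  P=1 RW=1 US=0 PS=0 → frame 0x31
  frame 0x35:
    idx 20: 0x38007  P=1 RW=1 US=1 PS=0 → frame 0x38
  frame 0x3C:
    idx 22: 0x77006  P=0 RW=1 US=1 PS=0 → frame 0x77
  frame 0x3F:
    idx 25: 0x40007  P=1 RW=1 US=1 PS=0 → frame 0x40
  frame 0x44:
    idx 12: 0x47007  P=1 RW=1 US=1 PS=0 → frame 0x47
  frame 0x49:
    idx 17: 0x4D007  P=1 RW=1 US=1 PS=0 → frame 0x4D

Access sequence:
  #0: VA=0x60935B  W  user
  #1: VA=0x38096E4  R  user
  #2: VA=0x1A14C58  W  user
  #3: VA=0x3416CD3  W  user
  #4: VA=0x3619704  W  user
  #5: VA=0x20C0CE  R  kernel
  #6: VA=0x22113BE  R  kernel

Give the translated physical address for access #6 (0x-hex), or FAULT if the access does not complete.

Trace:
#0 VA=0x60935B (w,user):
  L0: frame=0x26 idx=3 entry=0x2A007 [P=1 RW=1 US=1 PS=0]
  L1: frame=0x2A idx=9 entry=0x2C007 [P=1 RW=1 US=1 PS=0]
  ⇒ phys 0x2C35B  [2 reads]
#1 VA=0x38096E4 (r,user):
  L0: frame=0x26 idx=28 entry=0x2F007 [P=1 RW=1 US=1 PS=0]
  L1: frame=0x2F idx=9 entry=0x31003 [P=1 RW=1 US=0 PS=0]
  → PROTECTION_VIOLATION  (2 entries read)
#2 VA=0x1A14C58 (w,user):
  L0: frame=0x26 idx=13 entry=0x35007 [P=1 RW=1 US=1 PS=0]
  L1: frame=0x35 idx=20 entry=0x38007 [P=1 RW=1 US=1 PS=0]
  ⇒ phys 0x38C58  [2 reads]
#3 VA=0x3416CD3 (w,user):
  L0: frame=0x26 idx=26 entry=0x3C007 [P=1 RW=1 US=1 PS=0]
  L1: frame=0x3C idx=22 entry=0x77006 [P=0 RW=1 US=1 PS=0]
  → PAGE_NOT_PRESENT  (2 entries read)
#4 VA=0x3619704 (w,user):
  L0: frame=0x26 idx=27 entry=0x3F007 [P=1 RW=1 US=1 PS=0]
  L1: frame=0x3F idx=25 entry=0x40007 [P=1 RW=1 US=1 PS=0]
  ⇒ phys 0x40704  [2 reads]
#5 VA=0x20C0CE (r,kernel):
  L0: frame=0x26 idx=1 entry=0x44007 [P=1 RW=1 US=1 PS=0]
  L1: frame=0x44 idx=12 entry=0x47007 [P=1 RW=1 US=1 PS=0]
  ⇒ phys 0x470CE  [2 reads]
#6 VA=0x22113BE (r,kernel):
  L0: frame=0x26 idx=17 entry=0x49007 [P=1 RW=1 US=1 PS=0]
  L1: frame=0x49 idx=17 entry=0x4D007 [P=1 RW=1 US=1 PS=0]
  ⇒ phys 0x4D3BE  [2 reads]

Access #6 PA: 0x4D3BE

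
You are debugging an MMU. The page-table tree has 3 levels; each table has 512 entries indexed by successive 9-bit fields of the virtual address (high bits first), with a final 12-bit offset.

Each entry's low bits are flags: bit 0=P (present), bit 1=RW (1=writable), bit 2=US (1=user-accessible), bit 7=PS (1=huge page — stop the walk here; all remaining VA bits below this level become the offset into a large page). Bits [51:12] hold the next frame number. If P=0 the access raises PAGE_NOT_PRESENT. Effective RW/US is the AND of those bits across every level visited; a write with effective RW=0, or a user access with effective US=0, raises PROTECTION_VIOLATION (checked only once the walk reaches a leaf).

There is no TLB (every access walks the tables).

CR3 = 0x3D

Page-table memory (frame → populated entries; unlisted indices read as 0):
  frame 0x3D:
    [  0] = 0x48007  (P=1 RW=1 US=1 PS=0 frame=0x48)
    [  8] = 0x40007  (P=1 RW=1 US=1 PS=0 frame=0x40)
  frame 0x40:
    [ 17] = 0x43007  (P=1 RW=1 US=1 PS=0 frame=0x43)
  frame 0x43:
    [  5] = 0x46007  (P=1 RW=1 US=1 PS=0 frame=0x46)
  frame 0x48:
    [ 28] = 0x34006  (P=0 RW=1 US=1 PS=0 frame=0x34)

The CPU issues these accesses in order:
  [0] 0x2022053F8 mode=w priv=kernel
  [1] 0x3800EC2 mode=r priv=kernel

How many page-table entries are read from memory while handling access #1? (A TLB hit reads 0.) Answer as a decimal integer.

Per-access translation:
#0 VA=0x2022053F8 (w,kernel):
  lvl0: tbl 0x3D, slot 8 ⇒ 0x40007 (P1/RW1/US1/PS0)
  lvl1: tbl 0x40, slot 17 ⇒ 0x43007 (P1/RW1/US1/PS0)
  lvl2: tbl 0x43, slot 5 ⇒ 0x46007 (P1/RW1/US1/PS0)
  ⇒ phys 0x463F8  [3 reads]
#1 VA=0x3800EC2 (r,kernel):
  lvl0: tbl 0x3D, slot 0 ⇒ 0x48007 (P1/RW1/US1/PS0)
  lvl1: tbl 0x48, slot 28 ⇒ 0x34006 (P0/RW1/US1/PS0)
  → PAGE_NOT_PRESENT  (2 entries read)

Entries read for #1: 2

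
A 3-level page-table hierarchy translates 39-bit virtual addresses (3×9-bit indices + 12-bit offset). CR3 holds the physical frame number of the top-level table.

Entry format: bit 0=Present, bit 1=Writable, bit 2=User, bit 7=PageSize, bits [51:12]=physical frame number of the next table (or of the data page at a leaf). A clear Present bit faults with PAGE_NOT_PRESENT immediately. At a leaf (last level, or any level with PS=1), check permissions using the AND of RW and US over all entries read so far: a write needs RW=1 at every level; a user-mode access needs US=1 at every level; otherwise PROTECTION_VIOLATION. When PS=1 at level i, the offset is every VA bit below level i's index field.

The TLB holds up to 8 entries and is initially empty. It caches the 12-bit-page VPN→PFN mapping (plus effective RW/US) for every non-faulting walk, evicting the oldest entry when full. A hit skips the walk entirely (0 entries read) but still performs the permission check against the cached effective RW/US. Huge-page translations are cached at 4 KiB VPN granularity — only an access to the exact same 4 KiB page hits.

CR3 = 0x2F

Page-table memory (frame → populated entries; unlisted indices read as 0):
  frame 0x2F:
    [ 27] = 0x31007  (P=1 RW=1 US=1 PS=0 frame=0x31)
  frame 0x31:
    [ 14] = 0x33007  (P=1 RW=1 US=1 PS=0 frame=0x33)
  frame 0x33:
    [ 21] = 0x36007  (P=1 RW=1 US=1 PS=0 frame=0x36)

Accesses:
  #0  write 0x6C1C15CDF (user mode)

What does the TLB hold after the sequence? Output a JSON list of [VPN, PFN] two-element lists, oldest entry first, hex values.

Walk each access:
#0 VA=0x6C1C15CDF (w,user):
  L0 @0x2F[27] → 0x31007  P=1,RW=1,US=1,PS=0
  L1 @0x31[14] → 0x33007  P=1,RW=1,US=1,PS=0
  L2 @0x33[21] → 0x36007  P=1,RW=1,US=1,PS=0
  → PA=0x36CDF  (3 entries read)

TLB: [["0x6C1C15", "0x36"]]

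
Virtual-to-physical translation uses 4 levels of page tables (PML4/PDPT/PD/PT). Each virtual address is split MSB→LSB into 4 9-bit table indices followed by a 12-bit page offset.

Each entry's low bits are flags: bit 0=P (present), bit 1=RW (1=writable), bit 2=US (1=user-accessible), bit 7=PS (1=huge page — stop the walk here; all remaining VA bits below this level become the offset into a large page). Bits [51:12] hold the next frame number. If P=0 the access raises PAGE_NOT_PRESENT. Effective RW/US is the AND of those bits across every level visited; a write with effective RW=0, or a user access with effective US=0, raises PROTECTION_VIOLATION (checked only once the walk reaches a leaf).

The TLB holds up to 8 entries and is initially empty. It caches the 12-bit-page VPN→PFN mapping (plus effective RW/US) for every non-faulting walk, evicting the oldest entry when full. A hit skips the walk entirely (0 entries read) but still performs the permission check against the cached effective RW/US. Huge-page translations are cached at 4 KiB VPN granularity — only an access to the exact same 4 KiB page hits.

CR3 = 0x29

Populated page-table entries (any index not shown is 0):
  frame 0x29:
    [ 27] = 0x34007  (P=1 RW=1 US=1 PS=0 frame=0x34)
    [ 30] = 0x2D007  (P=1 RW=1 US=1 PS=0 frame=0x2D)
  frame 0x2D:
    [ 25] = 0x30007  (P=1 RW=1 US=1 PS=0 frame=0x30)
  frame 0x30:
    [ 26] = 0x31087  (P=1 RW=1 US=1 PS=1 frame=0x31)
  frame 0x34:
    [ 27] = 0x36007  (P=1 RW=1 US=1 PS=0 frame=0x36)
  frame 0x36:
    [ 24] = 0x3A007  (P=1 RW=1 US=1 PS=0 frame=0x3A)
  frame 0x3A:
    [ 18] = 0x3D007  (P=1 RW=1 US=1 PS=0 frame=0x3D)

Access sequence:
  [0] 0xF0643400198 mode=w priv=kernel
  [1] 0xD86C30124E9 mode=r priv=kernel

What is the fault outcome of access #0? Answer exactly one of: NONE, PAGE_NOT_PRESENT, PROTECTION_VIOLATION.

Per-access translation:
#0 VA=0xF0643400198 (w,kernel):
  L0: frame=0x29 idx=30 entry=0x2D007 [P=1 RW=1 US=1 PS=0]
  L1: frame=0x2D idx=25 entry=0x30007 [P=1 RW=1 US=1 PS=0]
  L2: frame=0x30 idx=26 entry=0x31087 [P=1 RW=1 US=1 PS=1]
  ✓ 0x31198 (huge @L2)  — 3 lookups
#1 VA=0xD86C30124E9 (r,kernel):
  L0: frame=0x29 idx=27 entry=0x34007 [P=1 RW=1 US=1 PS=0]
  L1: frame=0x34 idx=27 entry=0x36007 [P=1 RW=1 US=1 PS=0]
  L2: frame=0x36 idx=24 entry=0x3A007 [P=1 RW=1 US=1 PS=0]
  L3: frame=0x3A idx=18 entry=0x3D007 [P=1 RW=1 US=1 PS=0]
  ✓ 0x3D4E9  — 4 lookups

Access #0 fault: NONE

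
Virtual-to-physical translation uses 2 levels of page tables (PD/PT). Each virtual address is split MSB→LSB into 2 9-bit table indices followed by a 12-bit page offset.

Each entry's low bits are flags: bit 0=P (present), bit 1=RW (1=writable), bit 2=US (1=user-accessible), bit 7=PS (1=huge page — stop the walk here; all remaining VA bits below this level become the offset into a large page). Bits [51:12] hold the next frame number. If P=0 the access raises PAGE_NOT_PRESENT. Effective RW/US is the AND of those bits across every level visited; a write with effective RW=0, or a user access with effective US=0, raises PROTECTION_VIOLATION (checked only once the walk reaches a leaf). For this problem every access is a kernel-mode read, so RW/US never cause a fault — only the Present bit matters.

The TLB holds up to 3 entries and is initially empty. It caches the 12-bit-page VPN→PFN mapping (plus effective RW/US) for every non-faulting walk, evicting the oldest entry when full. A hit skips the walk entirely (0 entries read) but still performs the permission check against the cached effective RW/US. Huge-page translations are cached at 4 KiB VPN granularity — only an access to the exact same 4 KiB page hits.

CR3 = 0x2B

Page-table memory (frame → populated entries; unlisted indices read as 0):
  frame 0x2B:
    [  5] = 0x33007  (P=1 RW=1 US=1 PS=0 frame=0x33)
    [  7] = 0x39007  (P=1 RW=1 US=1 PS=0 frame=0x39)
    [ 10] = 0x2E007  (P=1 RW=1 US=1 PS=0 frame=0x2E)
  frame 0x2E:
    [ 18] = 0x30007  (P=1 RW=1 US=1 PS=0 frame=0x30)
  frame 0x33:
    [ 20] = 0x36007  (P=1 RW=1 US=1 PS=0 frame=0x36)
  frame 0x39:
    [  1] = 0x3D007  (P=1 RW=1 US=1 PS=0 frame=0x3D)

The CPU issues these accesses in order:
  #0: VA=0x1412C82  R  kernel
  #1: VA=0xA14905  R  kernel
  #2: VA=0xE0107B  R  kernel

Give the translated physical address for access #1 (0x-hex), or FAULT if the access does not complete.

Walk each access:
#0 VA=0x1412C82 (r,kernel):
  lvl0: tbl 0x2B, slot 10 ⇒ 0x2E007 (P1/RW1/US1/PS0)
  lvl1: tbl 0x2E, slot 18 ⇒ 0x30007 (P1/RW1/US1/PS0)
  ✓ 0x30C82  — 2 lookups
#1 VA=0xA14905 (r,kernel):
  lvl0: tbl 0x2B, slot 5 ⇒ 0x33007 (P1/RW1/US1/PS0)
  lvl1: tbl 0x33, slot 20 ⇒ 0x36007 (P1/RW1/US1/PS0)
  ✓ 0x36905  — 2 lookups
#2 VA=0xE0107B (r,kernel):
  lvl0: tbl 0x2B, slot 7 ⇒ 0x39007 (P1/RW1/US1/PS0)
  lvl1: tbl 0x39, slot 1 ⇒ 0x3D007 (P1/RW1/US1/PS0)
  ✓ 0x3D07B  — 2 lookups

Access #1 PA: 0x36905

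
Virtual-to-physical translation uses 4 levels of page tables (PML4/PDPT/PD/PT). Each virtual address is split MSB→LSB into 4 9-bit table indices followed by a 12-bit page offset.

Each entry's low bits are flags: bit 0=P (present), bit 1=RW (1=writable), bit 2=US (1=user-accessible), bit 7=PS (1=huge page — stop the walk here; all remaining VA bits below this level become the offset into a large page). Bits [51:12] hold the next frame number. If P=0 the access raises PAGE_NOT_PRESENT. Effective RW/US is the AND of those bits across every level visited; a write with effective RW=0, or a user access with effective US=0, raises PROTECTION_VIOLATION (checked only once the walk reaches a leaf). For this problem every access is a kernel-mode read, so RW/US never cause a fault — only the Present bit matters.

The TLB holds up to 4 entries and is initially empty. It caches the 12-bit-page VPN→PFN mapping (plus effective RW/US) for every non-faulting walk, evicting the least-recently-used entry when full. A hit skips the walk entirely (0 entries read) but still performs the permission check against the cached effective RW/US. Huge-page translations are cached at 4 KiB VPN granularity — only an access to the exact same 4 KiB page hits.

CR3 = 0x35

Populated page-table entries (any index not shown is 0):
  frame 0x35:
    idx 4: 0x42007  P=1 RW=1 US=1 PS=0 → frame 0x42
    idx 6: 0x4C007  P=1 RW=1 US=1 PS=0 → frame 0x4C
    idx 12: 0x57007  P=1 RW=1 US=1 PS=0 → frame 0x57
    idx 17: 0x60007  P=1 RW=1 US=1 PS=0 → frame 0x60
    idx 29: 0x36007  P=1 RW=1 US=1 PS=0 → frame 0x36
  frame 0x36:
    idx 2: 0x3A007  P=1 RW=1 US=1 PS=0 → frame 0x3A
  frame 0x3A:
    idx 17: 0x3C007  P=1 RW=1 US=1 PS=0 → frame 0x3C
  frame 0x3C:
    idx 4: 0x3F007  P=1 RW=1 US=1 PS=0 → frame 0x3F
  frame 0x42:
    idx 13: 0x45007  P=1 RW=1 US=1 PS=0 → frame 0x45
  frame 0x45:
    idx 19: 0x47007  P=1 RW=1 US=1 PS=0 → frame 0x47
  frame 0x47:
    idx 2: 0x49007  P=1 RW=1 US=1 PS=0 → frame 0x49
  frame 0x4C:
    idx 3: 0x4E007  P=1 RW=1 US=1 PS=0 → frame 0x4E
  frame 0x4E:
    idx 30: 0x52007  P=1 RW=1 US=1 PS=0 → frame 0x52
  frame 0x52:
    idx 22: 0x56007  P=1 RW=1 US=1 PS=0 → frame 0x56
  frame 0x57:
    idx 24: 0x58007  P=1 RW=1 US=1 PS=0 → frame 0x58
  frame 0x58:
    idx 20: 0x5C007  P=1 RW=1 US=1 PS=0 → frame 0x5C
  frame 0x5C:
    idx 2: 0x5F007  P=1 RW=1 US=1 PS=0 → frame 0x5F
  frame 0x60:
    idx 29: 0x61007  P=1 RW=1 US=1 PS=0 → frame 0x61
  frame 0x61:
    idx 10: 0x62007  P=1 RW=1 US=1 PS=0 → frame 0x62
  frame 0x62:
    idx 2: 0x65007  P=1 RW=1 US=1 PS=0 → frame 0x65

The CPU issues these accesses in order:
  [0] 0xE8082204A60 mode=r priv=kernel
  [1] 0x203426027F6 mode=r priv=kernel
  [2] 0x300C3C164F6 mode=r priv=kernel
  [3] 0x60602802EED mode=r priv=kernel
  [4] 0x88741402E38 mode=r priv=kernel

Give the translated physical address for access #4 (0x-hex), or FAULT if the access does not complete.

Trace:
#0 VA=0xE8082204A60 (r,kernel):
  L0 @0x35[29] → 0x36007  P=1,RW=1,US=1,PS=0
  L1 @0x36[2] → 0x3A007  P=1,RW=1,US=1,PS=0
  L2 @0x3A[17] → 0x3C007  P=1,RW=1,US=1,PS=0
  L3 @0x3C[4] → 0x3F007  P=1,RW=1,US=1,PS=0
  ⇒ phys 0x3FA60  [4 reads]
#1 VA=0x203426027F6 (r,kernel):
  L0 @0x35[4] → 0x42007  P=1,RW=1,US=1,PS=0
  L1 @0x42[13] → 0x45007  P=1,RW=1,US=1,PS=0
  L2 @0x45[19] → 0x47007  P=1,RW=1,US=1,PS=0
  L3 @0x47[2] → 0x49007  P=1,RW=1,US=1,PS=0
  ⇒ phys 0x497F6  [4 reads]
#2 VA=0x300C3C164F6 (r,kernel):
  L0 @0x35[6] → 0x4C007  P=1,RW=1,US=1,PS=0
  L1 @0x4C[3] → 0x4E007  P=1,RW=1,US=1,PS=0
  L2 @0x4E[30] → 0x52007  P=1,RW=1,US=1,PS=0
  L3 @0x52[22] → 0x56007  P=1,RW=1,US=1,PS=0
  ⇒ phys 0x564F6  [4 reads]
#3 VA=0x60602802EED (r,kernel):
  L0 @0x35[12] → 0x57007  P=1,RW=1,US=1,PS=0
  L1 @0x57[24] → 0x58007  P=1,RW=1,US=1,PS=0
  L2 @0x58[20] → 0x5C007  P=1,RW=1,US=1,PS=0
  L3 @0x5C[2] → 0x5F007  P=1,RW=1,US=1,PS=0
  ⇒ phys 0x5FEED  [4 reads]
#4 VA=0x88741402E38 (r,kernel):
  L0 @0x35[17] → 0x60007  P=1,RW=1,US=1,PS=0
  L1 @0x60[29] → 0x61007  P=1,RW=1,US=1,PS=0
  L2 @0x61[10] → 0x62007  P=1,RW=1,US=1,PS=0
  L3 @0x62[2] → 0x65007  P=1,RW=1,US=1,PS=0
  ⇒ phys 0x65E38  [4 reads]

Access #4 PA: 0x65E38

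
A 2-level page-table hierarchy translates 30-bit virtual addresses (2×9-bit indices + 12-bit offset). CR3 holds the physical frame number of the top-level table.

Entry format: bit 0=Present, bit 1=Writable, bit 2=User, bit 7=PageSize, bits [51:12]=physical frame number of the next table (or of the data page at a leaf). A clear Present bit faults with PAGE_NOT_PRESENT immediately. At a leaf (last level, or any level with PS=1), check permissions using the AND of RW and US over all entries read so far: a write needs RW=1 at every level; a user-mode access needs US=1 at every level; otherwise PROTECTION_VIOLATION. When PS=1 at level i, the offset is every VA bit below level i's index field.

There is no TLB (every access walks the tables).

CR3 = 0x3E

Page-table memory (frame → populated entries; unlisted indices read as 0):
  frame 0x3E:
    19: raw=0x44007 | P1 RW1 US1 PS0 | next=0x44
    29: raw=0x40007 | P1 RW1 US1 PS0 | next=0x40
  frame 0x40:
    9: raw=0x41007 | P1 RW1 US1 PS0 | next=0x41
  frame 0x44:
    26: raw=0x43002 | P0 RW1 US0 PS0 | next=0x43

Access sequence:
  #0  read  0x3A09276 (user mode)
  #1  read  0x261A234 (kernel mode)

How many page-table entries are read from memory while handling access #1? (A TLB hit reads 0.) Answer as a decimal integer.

Walk each access:
#0 VA=0x3A09276 (r,user):
  [0] read 0x3E idx=29: raw=0x40007 flags P=1 W=1 U=1 S=0
  [1] read 0x40 idx=9: raw=0x41007 flags P=1 W=1 U=1 S=0
  ✓ 0x41276  — 2 lookups
#1 VA=0x261A234 (r,kernel):
  [0] read 0x3E idx=19: raw=0x44007 flags P=1 W=1 U=1 S=0
  [1] read 0x44 idx=26: raw=0x43002 flags P=0 W=1 U=0 S=0
  ✗ PAGE_NOT_PRESENT  [2 reads]

Entries read for #1: 2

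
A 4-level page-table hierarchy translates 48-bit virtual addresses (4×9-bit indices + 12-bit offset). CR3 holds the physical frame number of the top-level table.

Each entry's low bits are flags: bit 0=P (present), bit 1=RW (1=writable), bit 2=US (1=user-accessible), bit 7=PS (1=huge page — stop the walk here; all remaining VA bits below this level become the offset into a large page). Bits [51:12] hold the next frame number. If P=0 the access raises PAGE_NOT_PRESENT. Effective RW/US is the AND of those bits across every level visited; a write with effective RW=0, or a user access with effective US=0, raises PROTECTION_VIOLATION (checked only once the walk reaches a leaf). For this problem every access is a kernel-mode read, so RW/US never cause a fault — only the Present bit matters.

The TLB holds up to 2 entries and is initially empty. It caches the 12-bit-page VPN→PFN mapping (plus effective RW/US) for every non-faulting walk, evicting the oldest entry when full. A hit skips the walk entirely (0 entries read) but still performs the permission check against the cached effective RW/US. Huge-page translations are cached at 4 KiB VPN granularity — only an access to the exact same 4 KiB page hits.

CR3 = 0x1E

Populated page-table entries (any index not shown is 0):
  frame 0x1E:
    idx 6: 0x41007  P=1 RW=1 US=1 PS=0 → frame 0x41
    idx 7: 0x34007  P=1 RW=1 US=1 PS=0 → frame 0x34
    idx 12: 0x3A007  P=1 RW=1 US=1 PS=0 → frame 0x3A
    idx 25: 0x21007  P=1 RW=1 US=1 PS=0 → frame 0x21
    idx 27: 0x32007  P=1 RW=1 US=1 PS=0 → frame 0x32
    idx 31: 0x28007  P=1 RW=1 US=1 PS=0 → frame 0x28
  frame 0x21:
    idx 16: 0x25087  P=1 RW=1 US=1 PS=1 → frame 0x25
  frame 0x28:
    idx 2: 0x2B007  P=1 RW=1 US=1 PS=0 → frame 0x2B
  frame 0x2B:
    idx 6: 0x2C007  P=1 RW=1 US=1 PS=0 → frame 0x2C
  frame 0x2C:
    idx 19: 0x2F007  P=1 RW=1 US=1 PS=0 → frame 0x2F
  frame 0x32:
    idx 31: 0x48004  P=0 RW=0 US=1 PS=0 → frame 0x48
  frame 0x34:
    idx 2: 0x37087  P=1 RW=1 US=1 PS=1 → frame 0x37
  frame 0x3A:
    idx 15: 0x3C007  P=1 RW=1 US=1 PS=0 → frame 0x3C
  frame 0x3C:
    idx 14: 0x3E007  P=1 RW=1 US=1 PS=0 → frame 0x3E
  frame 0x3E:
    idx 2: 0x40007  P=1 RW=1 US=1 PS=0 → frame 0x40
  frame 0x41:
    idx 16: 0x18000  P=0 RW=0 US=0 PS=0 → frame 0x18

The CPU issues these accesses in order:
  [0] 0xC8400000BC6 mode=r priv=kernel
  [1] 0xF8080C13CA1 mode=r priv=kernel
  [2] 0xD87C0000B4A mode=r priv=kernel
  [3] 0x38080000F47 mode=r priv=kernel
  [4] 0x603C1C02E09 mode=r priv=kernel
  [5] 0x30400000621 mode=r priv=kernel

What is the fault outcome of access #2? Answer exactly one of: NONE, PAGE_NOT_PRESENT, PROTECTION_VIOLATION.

Walk each access:
#0 VA=0xC8400000BC6 (r,kernel):
  L0 @0x1E[25] → 0x21007  P=1,RW=1,US=1,PS=0
  L1 @0x21[16] → 0x25087  P=1,RW=1,US=1,PS=1
  ⇒ phys 0x25BC6 (huge @L1)  [2 reads]
#1 VA=0xF8080C13CA1 (r,kernel):
  L0 @0x1E[31] → 0x28007  P=1,RW=1,US=1,PS=0
  L1 @0x28[2] → 0x2B007  P=1,RW=1,US=1,PS=0
  L2 @0x2B[6] → 0x2C007  P=1,RW=1,US=1,PS=0
  L3 @0x2C[19] → 0x2F007  P=1,RW=1,US=1,PS=0
  ⇒ phys 0x2FCA1  [4 reads]
#2 VA=0xD87C0000B4A (r,kernel):
  L0 @0x1E[27] → 0x32007  P=1,RW=1,US=1,PS=0
  L1 @0x32[31] → 0x48004  P=0,RW=0,US=1,PS=0
  → PAGE_NOT_PRESENT  (2 entries read)
#3 VA=0x38080000F47 (r,kernel):
  L0 @0x1E[7] → 0x34007  P=1,RW=1,US=1,PS=0
  L1 @0x34[2] → 0x37087  P=1,RW=1,US=1,PS=1
  ⇒ phys 0x37F47 (huge @L1)  [2 reads]
#4 VA=0x603C1C02E09 (r,kernel):
  L0 @0x1E[12] → 0x3A007  P=1,RW=1,US=1,PS=0
  L1 @0x3A[15] → 0x3C007  P=1,RW=1,US=1,PS=0
  L2 @0x3C[14] → 0x3E007  P=1,RW=1,US=1,PS=0
  L3 @0x3E[2] → 0x40007  P=1,RW=1,US=1,PS=0
  ⇒ phys 0x40E09  [4 reads]
#5 VA=0x30400000621 (r,kernel):
  L0 @0x1E[6] → 0x41007  P=1,RW=1,US=1,PS=0
  L1 @0x41[16] → 0x18000  P=0,RW=0,US=0,PS=0
  → PAGE_NOT_PRESENT  (2 entries read)

Access #2 fault: PAGE_NOT_PRESENT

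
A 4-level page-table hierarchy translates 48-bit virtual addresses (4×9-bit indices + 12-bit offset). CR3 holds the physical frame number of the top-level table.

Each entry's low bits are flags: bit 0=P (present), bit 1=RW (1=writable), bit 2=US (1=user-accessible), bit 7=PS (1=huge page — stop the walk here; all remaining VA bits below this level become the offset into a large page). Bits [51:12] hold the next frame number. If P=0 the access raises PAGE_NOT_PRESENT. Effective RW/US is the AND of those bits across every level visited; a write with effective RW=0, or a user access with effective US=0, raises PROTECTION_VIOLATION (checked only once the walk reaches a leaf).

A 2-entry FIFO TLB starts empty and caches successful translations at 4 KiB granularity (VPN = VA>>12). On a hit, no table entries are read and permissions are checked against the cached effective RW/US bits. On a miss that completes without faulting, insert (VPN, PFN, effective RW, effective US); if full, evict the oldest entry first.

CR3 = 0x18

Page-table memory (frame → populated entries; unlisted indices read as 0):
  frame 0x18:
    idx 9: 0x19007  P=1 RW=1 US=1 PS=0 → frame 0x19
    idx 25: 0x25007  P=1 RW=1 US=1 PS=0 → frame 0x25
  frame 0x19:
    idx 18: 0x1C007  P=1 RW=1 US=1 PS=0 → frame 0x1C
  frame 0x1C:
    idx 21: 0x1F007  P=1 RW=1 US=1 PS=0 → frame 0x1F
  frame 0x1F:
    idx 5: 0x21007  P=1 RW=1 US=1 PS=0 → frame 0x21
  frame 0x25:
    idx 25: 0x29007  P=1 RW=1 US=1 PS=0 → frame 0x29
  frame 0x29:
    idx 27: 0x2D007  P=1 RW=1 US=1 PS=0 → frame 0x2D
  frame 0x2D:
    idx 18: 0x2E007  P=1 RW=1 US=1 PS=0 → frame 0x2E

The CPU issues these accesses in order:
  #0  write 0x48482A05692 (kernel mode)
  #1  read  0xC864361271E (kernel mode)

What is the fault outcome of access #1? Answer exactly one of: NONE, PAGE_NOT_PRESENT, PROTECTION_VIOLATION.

Per-access translation:
#0 VA=0x48482A05692 (w,kernel):
  L0 @0x18[9] → 0x19007  P=1,RW=1,US=1,PS=0
  L1 @0x19[18] → 0x1C007  P=1,RW=1,US=1,PS=0
  L2 @0x1C[21] → 0x1F007  P=1,RW=1,US=1,PS=0
  L3 @0x1F[5] → 0x21007  P=1,RW=1,US=1,PS=0
  ✓ 0x21692  — 4 lookups
#1 VA=0xC864361271E (r,kernel):
  L0 @0x18[25] → 0x25007  P=1,RW=1,US=1,PS=0
  L1 @0x25[25] → 0x29007  P=1,RW=1,US=1,PS=0
  L2 @0x29[27] → 0x2D007  P=1,RW=1,US=1,PS=0
  L3 @0x2D[18] → 0x2E007  P=1,RW=1,US=1,PS=0
  ✓ 0x2E71E  — 4 lookups

Access #1 fault: NONE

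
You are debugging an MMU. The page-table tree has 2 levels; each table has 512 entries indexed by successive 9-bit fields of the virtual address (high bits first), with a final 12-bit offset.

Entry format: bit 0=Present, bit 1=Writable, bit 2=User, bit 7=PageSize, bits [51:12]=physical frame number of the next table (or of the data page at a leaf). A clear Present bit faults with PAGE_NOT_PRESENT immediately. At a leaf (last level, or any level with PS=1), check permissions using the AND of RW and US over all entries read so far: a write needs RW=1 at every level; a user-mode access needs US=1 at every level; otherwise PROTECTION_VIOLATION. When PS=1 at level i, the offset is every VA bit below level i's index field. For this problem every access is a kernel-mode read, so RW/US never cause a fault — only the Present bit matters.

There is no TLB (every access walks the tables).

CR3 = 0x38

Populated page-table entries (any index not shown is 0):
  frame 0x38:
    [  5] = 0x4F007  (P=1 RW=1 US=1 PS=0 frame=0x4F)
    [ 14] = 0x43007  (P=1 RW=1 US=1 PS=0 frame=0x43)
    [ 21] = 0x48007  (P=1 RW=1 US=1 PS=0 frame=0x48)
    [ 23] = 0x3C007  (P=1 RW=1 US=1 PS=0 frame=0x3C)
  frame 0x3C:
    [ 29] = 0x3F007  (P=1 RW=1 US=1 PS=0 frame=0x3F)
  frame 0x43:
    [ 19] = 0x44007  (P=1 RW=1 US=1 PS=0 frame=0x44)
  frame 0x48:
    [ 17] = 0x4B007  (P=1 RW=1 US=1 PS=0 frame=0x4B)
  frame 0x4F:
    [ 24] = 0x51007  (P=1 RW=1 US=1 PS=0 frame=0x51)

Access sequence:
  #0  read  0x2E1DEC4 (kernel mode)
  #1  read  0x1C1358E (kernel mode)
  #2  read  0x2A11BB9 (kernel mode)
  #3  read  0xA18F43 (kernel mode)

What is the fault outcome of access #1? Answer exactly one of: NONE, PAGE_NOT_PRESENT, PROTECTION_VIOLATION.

Trace:
#0 VA=0x2E1DEC4 (r,kernel):
  L0 @0x38[23] → 0x3C007  P=1,RW=1,US=1,PS=0
  L1 @0x3C[29] → 0x3F007  P=1,RW=1,US=1,PS=0
  ⇒ phys 0x3FEC4  [2 reads]
#1 VA=0x1C1358E (r,kernel):
  L0 @0x38[14] → 0x43007  P=1,RW=1,US=1,PS=0
  L1 @0x43[19] → 0x44007  P=1,RW=1,US=1,PS=0
  ⇒ phys 0x4458E  [2 reads]
#2 VA=0x2A11BB9 (r,kernel):
  L0 @0x38[21] → 0x48007  P=1,RW=1,US=1,PS=0
  L1 @0x48[17] → 0x4B007  P=1,RW=1,US=1,PS=0
  ⇒ phys 0x4BBB9  [2 reads]
#3 VA=0xA18F43 (r,kernel):
  L0 @0x38[5] → 0x4F007  P=1,RW=1,US=1,PS=0
  L1 @0x4F[24] → 0x51007  P=1,RW=1,US=1,PS=0
  ⇒ phys 0x51F43  [2 reads]

Access #1 fault: NONE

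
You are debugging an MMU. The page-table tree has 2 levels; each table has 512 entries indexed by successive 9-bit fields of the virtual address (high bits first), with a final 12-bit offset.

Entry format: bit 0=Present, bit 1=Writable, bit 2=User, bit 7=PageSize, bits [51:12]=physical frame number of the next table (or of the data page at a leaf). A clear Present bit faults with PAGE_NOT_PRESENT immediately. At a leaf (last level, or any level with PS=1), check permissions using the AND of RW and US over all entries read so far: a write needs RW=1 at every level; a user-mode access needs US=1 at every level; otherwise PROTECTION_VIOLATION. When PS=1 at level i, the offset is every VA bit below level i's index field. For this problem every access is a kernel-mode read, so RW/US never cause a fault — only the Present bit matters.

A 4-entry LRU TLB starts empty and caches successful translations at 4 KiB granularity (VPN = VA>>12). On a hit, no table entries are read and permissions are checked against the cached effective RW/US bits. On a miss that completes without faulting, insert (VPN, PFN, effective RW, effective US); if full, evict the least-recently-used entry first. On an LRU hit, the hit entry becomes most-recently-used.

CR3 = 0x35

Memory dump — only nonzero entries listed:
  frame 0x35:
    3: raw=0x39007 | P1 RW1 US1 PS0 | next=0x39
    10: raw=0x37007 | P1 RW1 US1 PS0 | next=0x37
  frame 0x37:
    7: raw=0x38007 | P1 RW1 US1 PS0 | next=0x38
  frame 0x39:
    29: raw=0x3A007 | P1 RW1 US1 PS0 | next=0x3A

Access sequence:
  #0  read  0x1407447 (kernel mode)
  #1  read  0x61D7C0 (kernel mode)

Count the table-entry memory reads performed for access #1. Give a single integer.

Trace:
#0 VA=0x1407447 (r,kernel):
  L0: frame=0x35 idx=10 entry=0x37007 [P=1 RW=1 US=1 PS=0]
  L1: frame=0x37 idx=7 entry=0x38007 [P=1 RW=1 US=1 PS=0]
  → PA=0x38447  (2 entries read)
#1 VA=0x61D7C0 (r,kernel):
  L0: frame=0x35 idx=3 entry=0x39007 [P=1 RW=1 US=1 PS=0]
  L1: frame=0x39 idx=29 entry=0x3A007 [P=1 RW=1 US=1 PS=0]
  → PA=0x3A7C0  (2 entries read)

Entries read for #1: 2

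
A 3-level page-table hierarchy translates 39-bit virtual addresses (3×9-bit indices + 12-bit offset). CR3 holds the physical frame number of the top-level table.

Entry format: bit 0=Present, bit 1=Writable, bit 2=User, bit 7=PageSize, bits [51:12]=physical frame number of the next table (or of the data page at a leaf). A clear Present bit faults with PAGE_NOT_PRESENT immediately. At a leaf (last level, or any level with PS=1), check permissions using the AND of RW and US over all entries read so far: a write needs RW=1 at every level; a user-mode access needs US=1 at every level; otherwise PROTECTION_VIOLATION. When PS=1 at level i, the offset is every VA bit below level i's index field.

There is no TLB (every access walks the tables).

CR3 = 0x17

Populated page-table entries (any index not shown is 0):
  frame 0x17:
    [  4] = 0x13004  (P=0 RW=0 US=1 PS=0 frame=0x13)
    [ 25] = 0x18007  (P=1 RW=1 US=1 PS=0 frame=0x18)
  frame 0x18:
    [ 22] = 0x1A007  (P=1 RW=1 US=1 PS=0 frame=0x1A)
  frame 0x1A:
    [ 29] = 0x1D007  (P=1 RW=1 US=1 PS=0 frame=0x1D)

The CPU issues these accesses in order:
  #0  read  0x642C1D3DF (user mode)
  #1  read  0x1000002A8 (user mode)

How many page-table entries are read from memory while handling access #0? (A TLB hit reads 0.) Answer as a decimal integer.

Trace:
#0 VA=0x642C1D3DF (r,user):
  L0 @0x17[25] → 0x18007  P=1,RW=1,US=1,PS=0
  L1 @0x18[22] → 0x1A007  P=1,RW=1,US=1,PS=0
  L2 @0x1A[29] → 0x1D007  P=1,RW=1,US=1,PS=0
  ⇒ phys 0x1D3DF  [3 reads]
#1 VA=0x1000002A8 (r,user):
  L0 @0x17[4] → 0x13004  P=0,RW=0,US=1,PS=0
  ⇒ fault: PAGE_NOT_PRESENT  — 1 lookups

Entries read for #0: 3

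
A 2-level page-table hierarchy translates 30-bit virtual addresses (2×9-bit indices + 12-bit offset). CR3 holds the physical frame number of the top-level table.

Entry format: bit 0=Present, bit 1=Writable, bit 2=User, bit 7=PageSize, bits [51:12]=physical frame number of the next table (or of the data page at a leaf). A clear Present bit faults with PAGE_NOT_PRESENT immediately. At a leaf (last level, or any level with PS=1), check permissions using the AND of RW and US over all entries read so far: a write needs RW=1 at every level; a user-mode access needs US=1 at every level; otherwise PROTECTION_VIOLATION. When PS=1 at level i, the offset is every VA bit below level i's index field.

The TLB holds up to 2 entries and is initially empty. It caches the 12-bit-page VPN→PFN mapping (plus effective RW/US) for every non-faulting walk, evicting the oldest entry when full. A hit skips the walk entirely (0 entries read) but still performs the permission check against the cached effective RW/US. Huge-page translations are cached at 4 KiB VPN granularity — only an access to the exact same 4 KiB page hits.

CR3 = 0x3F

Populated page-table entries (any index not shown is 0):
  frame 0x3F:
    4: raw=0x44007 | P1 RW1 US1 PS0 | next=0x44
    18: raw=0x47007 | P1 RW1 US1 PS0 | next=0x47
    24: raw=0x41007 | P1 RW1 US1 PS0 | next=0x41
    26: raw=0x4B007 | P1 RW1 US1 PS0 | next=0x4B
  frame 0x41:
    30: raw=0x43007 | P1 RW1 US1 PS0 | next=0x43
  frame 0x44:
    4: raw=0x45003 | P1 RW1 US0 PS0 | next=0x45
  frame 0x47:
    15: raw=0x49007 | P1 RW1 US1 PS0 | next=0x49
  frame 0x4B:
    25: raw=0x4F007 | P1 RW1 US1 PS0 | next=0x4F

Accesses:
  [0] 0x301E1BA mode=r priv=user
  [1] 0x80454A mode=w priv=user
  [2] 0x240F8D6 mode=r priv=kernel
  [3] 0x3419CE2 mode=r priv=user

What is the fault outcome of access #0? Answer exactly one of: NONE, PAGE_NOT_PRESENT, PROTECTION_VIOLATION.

Trace:
#0 VA=0x301E1BA (r,user):
  [0] read 0x3F idx=24: raw=0x41007 flags P=1 W=1 U=1 S=0
  [1] read 0x41 idx=30: raw=0x43007 flags P=1 W=1 U=1 S=0
  → PA=0x431BA  (2 entries read)
#1 VA=0x80454A (w,user):
  [0] read 0x3F idx=4: raw=0x44007 flags P=1 W=1 U=1 S=0
  [1] read 0x44 idx=4: raw=0x45003 flags P=1 W=1 U=0 S=0
  ✗ PROTECTION_VIOLATION  [2 reads]
#2 VA=0x240F8D6 (r,kernel):
  [0] read 0x3F idx=18: raw=0x47007 flags P=1 W=1 U=1 S=0
  [1] read 0x47 idx=15: raw=0x49007 flags P=1 W=1 U=1 S=0
  → PA=0x498D6  (2 entries read)
#3 VA=0x3419CE2 (r,user):
  [0] read 0x3F idx=26: raw=0x4B007 flags P=1 W=1 U=1 S=0
  [1] read 0x4B idx=25: raw=0x4F007 flags P=1 W=1 U=1 S=0
  → PA=0x4FCE2  (2 entries read)

Access #0 fault: NONE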